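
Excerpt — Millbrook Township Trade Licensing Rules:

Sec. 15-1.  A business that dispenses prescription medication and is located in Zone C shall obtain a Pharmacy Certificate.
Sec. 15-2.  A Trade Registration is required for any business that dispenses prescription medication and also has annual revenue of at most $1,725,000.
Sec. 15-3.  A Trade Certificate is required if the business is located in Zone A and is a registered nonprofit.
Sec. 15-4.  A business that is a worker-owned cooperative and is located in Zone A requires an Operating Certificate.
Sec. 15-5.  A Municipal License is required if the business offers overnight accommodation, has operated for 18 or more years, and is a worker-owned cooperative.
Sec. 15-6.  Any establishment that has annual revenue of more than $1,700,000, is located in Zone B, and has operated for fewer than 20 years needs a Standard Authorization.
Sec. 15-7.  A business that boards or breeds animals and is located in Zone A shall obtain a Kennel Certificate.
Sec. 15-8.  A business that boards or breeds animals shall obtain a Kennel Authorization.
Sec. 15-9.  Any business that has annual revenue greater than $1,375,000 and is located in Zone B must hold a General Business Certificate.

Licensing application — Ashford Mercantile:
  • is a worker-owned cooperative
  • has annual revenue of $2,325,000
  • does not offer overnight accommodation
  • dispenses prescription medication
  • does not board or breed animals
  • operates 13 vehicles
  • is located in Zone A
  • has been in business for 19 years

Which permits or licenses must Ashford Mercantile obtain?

Sec. 15-1. dispenses prescription medication; is located in Zone A (not: is located in Zone C) → Pharmacy Certificate not required.
Sec. 15-2. dispenses prescription medication; revenue $2,325,000 > $1,725,000 → Trade Registration not required.
Sec. 15-3. is located in Zone A; is a worker-owned cooperative (not: is a registered nonprofit) → Trade Certificate not required.
Sec. 15-4. is a worker-owned cooperative; is located in Zone A → Operating Certificate required.
Sec. 15-5. does not offer overnight accommodation; years in business 19 ≥ 18; is a worker-owned cooperative → Municipal License not required.
Sec. 15-6. revenue $2,325,000 > $1,700,000; is located in Zone A (not: is located in Zone B); years in business 19 < 20 → Standard Authorization not required.
Sec. 15-7. does not board or breed animals; is located in Zone A → Kennel Certificate not required.
Sec. 15-8. does not board or breed animals → Kennel Authorization not required.
Sec. 15-9. revenue $2,325,000 > $1,375,000; is located in Zone A (not: is located in Zone B) → General Business Certificate not required.

Operating Certificate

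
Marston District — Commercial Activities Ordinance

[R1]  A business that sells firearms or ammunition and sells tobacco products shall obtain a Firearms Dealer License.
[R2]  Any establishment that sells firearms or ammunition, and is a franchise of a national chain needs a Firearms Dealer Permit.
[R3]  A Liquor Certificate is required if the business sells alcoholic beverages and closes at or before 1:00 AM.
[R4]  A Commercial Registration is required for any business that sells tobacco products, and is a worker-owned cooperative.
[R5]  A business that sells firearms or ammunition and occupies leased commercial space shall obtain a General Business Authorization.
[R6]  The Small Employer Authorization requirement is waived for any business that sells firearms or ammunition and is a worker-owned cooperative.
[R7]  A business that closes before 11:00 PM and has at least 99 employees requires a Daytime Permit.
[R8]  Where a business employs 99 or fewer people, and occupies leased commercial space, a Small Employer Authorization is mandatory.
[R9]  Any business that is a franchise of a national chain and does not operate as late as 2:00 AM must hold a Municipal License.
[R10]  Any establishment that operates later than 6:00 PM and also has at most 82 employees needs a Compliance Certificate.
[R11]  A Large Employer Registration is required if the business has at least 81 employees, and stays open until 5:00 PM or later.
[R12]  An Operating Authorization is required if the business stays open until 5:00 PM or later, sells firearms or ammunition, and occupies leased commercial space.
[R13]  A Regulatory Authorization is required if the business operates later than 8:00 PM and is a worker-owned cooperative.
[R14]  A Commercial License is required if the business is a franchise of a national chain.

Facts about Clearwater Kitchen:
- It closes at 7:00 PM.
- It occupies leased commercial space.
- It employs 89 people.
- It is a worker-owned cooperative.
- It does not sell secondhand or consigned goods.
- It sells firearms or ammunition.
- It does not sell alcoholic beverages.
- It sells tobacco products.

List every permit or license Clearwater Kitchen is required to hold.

Commercial Registration, Firearms Dealer License, General Business Authorization, Large Employer Registration, Operating Authorization

[R1] sells firearms or ammunition; sells tobacco products → Firearms Dealer License required.
[R2] sells firearms or ammunition; is a worker-owned cooperative (not: is a franchise of a national chain) → Firearms Dealer Permit not required.
[R3] does not sell alcoholic beverages; closes 7:00 PM, at/before 1:00 AM → Liquor Certificate not required.
[R4] sells tobacco products; is a worker-owned cooperative → Commercial Registration required.
[R5] sells firearms or ammunition; occupies leased commercial space → General Business Authorization required.
[R6] sells firearms or ammunition; is a worker-owned cooperative → exempt from Small Employer Authorization.
[R7] closes 7:00 PM, at/before 11:00 PM; employees 89 < 99 → Daytime Permit not required.
[R8] employees 89 ≤ 99; occupies leased commercial space → Small Employer Authorization required.
[R9] is a worker-owned cooperative (not: is a franchise of a national chain); closes 7:00 PM, at/before 2:00 AM → Municipal License not required.
[R10] closes 7:00 PM, after 6:00 PM; employees 89 > 82 → Compliance Certificate not required.
[R11] employees 89 ≥ 81; closes 7:00 PM, after 5:00 PM → Large Employer Registration required.
[R12] closes 7:00 PM, after 5:00 PM; sells firearms or ammunition; occupies leased commercial space → Operating Authorization required.
[R13] closes 7:00 PM, at/before 8:00 PM; is a worker-owned cooperative → Regulatory Authorization not required.
[R14] is a worker-owned cooperative (not: is a franchise of a national chain) → Commercial License not required.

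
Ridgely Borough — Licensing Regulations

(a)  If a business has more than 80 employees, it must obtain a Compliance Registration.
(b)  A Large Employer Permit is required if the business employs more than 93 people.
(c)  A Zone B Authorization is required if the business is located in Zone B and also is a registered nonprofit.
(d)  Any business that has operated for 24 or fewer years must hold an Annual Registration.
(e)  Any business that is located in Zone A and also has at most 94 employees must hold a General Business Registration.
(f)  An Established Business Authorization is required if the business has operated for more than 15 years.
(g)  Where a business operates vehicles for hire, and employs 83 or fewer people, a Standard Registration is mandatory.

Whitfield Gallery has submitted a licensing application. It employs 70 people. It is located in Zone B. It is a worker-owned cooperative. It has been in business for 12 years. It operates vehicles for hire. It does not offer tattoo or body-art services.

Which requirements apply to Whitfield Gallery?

(a) employees 70 ≤ 80 → Compliance Registration not required.
(b) employees 70 ≤ 93 → Large Employer Permit not required.
(c) is located in Zone B; is a worker-owned cooperative (not: is a registered nonprofit) → Zone B Authorization not required.
(d) years in business 12 ≤ 24 → Annual Registration required.
(e) is located in Zone B (not: is located in Zone A); employees 70 ≤ 94 → General Business Registration not required.
(f) years in business 12 ≤ 15 → Established Business Authorization not required.
(g) operates vehicles for hire; employees 70 ≤ 83 → Standard Registration required.

Annual Registration, Standard Registration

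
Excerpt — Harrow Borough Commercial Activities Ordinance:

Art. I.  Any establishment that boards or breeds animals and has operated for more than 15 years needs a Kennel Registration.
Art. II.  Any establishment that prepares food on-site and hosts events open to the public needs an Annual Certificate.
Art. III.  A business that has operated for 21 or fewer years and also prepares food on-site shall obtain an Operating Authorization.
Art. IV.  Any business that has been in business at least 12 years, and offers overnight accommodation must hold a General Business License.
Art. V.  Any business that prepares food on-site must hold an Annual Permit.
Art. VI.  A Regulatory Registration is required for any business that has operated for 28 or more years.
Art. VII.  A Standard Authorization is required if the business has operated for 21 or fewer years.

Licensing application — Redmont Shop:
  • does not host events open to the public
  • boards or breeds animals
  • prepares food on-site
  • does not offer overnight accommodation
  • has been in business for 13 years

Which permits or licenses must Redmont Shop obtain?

Art. I. boards or breeds animals; years in business 13 ≤ 15 → Kennel Registration not required.
Art. II. prepares food on-site; does not host events open to the public → Annual Certificate not required.
Art. III. years in business 13 ≤ 21; prepares food on-site → Operating Authorization required.
Art. IV. years in business 13 ≥ 12; does not offer overnight accommodation → General Business License not required.
Art. V. prepares food on-site → Annual Permit required.
Art. VI. years in business 13 < 28 → Regulatory Registration not required.
Art. VII. years in business 13 ≤ 21 → Standard Authorization required.

Annual Permit, Operating Authorization, Standard Authorization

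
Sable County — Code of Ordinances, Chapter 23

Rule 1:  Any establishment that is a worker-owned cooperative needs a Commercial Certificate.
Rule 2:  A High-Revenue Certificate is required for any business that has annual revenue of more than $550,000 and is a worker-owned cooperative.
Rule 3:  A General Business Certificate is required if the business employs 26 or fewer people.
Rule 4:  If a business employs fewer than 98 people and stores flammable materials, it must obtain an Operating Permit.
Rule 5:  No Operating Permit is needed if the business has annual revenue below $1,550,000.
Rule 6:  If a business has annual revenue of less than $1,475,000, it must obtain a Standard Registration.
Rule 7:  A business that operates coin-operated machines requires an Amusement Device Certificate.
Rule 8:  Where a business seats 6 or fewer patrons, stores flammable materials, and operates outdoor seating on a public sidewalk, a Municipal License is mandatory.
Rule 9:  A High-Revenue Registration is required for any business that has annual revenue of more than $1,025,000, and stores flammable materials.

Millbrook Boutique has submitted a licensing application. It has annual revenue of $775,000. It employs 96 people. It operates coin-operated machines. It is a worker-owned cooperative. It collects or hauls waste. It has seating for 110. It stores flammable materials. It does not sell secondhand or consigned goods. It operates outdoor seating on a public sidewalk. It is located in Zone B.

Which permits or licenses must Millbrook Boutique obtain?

Amusement Device Certificate, Commercial Certificate, High-Revenue Certificate, Standard Registration

Rule 1: is a worker-owned cooperative → Commercial Certificate required.
Rule 2: revenue $775,000 > $550,000; is a worker-owned cooperative → High-Revenue Certificate required.
Rule 3: employees 96 > 26 → General Business Certificate not required.
Rule 4: employees 96 < 98; stores flammable materials → Operating Permit required.
Rule 5: revenue $775,000 < $1,550,000 → exempt from Operating Permit.
Rule 6: revenue $775,000 < $1,475,000 → Standard Registration required.
Rule 7: operates coin-operated machines → Amusement Device Certificate required.
Rule 8: seating 110 > 6; stores flammable materials; operates outdoor seating on a public sidewalk → Municipal License not required.
Rule 9: revenue $775,000 ≤ $1,025,000; stores flammable materials → High-Revenue Registration not required.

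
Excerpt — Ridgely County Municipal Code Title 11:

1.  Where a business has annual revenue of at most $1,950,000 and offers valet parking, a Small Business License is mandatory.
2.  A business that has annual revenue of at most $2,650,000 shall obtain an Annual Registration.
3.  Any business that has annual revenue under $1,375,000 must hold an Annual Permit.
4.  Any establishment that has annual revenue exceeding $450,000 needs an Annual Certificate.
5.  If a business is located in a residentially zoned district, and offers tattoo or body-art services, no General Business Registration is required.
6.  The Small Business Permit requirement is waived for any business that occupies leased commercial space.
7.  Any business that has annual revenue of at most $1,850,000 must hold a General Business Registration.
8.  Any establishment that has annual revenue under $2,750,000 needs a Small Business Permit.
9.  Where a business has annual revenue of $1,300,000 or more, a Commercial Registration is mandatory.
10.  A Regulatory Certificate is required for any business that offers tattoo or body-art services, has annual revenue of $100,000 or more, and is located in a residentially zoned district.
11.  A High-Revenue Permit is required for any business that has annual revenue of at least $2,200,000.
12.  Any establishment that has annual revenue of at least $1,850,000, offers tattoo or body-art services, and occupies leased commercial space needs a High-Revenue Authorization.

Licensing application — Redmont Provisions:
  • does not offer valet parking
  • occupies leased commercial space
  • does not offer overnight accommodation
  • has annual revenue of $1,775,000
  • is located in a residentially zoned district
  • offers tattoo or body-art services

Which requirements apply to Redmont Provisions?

Annual Certificate, Annual Registration, Commercial Registration, Regulatory Certificate

1. revenue $1,775,000 ≤ $1,950,000; does not offer valet parking → Small Business License not required.
2. revenue $1,775,000 ≤ $2,650,000 → Annual Registration required.
3. revenue $1,775,000 ≥ $1,375,000 → Annual Permit not required.
4. revenue $1,775,000 > $450,000 → Annual Certificate required.
5. is located in a residentially zoned district; offers tattoo or body-art services → exempt from General Business Registration.
6. occupies leased commercial space → exempt from Small Business Permit.
7. revenue $1,775,000 ≤ $1,850,000 → General Business Registration required.
8. revenue $1,775,000 < $2,750,000 → Small Business Permit required.
9. revenue $1,775,000 ≥ $1,300,000 → Commercial Registration required.
10. offers tattoo or body-art services; revenue $1,775,000 ≥ $100,000; is located in a residentially zoned district → Regulatory Certificate required.
11. revenue $1,775,000 < $2,200,000 → High-Revenue Permit not required.
12. revenue $1,775,000 < $1,850,000; offers tattoo or body-art services; occupies leased commercial space → High-Revenue Authorization not required.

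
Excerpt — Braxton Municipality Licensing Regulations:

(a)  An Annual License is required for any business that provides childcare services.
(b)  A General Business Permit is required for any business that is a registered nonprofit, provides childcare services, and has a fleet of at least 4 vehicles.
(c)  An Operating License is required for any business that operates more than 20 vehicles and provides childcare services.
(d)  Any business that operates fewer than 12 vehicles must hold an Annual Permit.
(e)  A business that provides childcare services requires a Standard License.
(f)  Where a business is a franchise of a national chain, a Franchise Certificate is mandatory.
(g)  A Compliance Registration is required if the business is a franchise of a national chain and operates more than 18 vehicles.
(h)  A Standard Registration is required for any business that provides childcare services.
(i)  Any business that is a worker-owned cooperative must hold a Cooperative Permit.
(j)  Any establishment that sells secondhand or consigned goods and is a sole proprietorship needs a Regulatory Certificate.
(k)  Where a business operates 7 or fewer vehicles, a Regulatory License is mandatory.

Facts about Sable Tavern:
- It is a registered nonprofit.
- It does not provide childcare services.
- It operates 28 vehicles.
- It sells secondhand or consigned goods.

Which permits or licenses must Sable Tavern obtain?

None

(a) does not provide childcare services → Annual License not required.
(b) is a registered nonprofit; does not provide childcare services; vehicles 28 ≥ 4 → General Business Permit not required.
(c) vehicles 28 > 20; does not provide childcare services → Operating License not required.
(d) vehicles 28 ≥ 12 → Annual Permit not required.
(e) does not provide childcare services → Standard License not required.
(f) is a registered nonprofit (not: is a franchise of a national chain) → Franchise Certificate not required.
(g) is a registered nonprofit (not: is a franchise of a national chain); vehicles 28 > 18 → Compliance Registration not required.
(h) does not provide childcare services → Standard Registration not required.
(i) is a registered nonprofit (not: is a worker-owned cooperative) → Cooperative Permit not required.
(j) sells secondhand or consigned goods; is a registered nonprofit (not: is a sole proprietorship) → Regulatory Certificate not required.
(k) vehicles 28 > 7 → Regulatory License not required.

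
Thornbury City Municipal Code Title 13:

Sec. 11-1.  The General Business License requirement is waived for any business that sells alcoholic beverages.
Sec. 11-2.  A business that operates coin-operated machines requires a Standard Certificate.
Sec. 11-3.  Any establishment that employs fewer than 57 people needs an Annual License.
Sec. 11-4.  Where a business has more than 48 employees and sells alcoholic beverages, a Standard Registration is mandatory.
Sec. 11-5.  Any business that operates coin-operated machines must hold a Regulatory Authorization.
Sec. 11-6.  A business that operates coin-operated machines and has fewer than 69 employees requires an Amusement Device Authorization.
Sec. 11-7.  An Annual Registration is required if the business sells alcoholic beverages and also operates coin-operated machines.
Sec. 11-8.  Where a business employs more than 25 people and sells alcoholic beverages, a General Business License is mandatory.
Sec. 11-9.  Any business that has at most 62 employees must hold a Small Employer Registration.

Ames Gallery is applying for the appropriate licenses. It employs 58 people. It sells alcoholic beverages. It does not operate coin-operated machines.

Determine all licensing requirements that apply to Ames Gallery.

Small Employer Registration, Standard Registration

Sec. 11-1. sells alcoholic beverages → exempt from General Business License.
Sec. 11-2. does not operate coin-operated machines → Standard Certificate not required.
Sec. 11-3. employees 58 ≥ 57 → Annual License not required.
Sec. 11-4. employees 58 > 48; sells alcoholic beverages → Standard Registration required.
Sec. 11-5. does not operate coin-operated machines → Regulatory Authorization not required.
Sec. 11-6. does not operate coin-operated machines; employees 58 < 69 → Amusement Device Authorization not required.
Sec. 11-7. sells alcoholic beverages; does not operate coin-operated machines → Annual Registration not required.
Sec. 11-8. employees 58 > 25; sells alcoholic beverages → General Business License required.
Sec. 11-9. employees 58 ≤ 62 → Small Employer Registration required.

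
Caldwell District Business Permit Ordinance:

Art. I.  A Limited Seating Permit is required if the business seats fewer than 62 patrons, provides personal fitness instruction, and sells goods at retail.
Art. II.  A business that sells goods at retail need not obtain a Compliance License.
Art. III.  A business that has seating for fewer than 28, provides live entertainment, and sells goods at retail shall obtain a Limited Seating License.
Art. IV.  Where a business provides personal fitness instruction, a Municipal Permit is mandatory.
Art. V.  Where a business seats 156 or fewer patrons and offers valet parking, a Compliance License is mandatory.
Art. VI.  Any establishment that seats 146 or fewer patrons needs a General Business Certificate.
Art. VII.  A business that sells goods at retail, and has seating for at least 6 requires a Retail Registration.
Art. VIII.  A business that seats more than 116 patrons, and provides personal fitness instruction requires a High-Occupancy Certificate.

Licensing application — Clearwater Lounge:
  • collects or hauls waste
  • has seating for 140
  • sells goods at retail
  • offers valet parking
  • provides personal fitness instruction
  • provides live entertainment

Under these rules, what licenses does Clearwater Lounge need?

Art. I. seating 140 ≥ 62; provides personal fitness instruction; sells goods at retail → Limited Seating Permit not required.
Art. II. sells goods at retail → exempt from Compliance License.
Art. III. seating 140 ≥ 28; provides live entertainment; sells goods at retail → Limited Seating License not required.
Art. IV. provides personal fitness instruction → Municipal Permit required.
Art. V. seating 140 ≤ 156; offers valet parking → Compliance License required.
Art. VI. seating 140 ≤ 146 → General Business Certificate required.
Art. VII. sells goods at retail; seating 140 ≥ 6 → Retail Registration required.
Art. VIII. seating 140 > 116; provides personal fitness instruction → High-Occupancy Certificate required.

General Business Certificate, High-Occupancy Certificate, Municipal Permit, Retail Registration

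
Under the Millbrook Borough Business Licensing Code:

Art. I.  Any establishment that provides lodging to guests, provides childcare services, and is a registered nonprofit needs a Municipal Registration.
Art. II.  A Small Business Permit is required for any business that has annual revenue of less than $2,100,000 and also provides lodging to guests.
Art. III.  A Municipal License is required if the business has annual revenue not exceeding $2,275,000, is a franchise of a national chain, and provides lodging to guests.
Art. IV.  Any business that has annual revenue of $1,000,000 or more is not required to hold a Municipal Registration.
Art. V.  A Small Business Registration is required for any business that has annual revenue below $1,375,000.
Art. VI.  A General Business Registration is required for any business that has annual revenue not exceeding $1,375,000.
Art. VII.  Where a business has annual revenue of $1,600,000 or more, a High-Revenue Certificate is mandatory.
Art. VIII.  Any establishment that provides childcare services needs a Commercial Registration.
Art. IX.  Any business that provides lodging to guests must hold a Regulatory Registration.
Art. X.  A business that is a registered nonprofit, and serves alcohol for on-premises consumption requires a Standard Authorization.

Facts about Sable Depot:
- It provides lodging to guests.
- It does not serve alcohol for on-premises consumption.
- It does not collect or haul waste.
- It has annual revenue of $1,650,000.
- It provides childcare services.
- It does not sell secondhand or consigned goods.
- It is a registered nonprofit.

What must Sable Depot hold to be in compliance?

Commercial Registration, High-Revenue Certificate, Regulatory Registration, Small Business Permit

Art. I. provides lodging to guests; provides childcare services; is a registered nonprofit → Municipal Registration required.
Art. II. revenue $1,650,000 < $2,100,000; provides lodging to guests → Small Business Permit required.
Art. III. revenue $1,650,000 ≤ $2,275,000; is a registered nonprofit (not: is a franchise of a national chain); provides lodging to guests → Municipal License not required.
Art. IV. revenue $1,650,000 ≥ $1,000,000 → exempt from Municipal Registration.
Art. V. revenue $1,650,000 ≥ $1,375,000 → Small Business Registration not required.
Art. VI. revenue $1,650,000 > $1,375,000 → General Business Registration not required.
Art. VII. revenue $1,650,000 ≥ $1,600,000 → High-Revenue Certificate required.
Art. VIII. provides childcare services → Commercial Registration required.
Art. IX. provides lodging to guests → Regulatory Registration required.
Art. X. is a registered nonprofit; does not serve alcohol for on-premises consumption → Standard Authorization not required.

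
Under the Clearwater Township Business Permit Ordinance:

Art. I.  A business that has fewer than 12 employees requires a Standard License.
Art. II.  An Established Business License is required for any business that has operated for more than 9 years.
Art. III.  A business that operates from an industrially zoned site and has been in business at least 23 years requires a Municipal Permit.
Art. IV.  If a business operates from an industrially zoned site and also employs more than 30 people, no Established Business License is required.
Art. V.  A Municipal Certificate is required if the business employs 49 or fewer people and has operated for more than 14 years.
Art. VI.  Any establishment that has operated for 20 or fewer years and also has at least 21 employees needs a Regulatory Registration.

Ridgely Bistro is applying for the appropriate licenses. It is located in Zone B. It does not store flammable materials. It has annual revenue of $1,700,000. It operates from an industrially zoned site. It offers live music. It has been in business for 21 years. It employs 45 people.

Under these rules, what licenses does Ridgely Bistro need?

Municipal Certificate

Art. I. employees 45 ≥ 12 → Standard License not required.
Art. II. years in business 21 > 9 → Established Business License required.
Art. III. operates from an industrially zoned site; years in business 21 < 23 → Municipal Permit not required.
Art. IV. operates from an industrially zoned site; employees 45 > 30 → exempt from Established Business License.
Art. V. employees 45 ≤ 49; years in business 21 > 14 → Municipal Certificate required.
Art. VI. years in business 21 > 20; employees 45 ≥ 21 → Regulatory Registration not required.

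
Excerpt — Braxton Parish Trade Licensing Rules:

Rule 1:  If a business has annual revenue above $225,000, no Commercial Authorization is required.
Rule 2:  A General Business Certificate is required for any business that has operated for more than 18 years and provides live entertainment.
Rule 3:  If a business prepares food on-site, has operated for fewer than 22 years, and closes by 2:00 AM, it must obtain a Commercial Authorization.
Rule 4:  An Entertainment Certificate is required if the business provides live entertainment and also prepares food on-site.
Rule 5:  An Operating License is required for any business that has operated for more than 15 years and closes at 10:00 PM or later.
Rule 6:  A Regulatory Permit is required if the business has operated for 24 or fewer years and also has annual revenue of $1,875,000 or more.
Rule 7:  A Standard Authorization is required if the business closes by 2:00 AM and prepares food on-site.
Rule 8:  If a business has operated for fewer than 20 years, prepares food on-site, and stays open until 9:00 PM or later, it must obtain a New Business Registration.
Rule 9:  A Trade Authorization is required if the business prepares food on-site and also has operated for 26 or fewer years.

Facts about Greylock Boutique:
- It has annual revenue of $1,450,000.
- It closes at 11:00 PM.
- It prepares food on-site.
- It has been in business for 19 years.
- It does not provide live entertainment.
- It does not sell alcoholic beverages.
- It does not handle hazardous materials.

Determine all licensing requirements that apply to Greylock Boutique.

Rule 1: revenue $1,450,000 > $225,000 → exempt from Commercial Authorization.
Rule 2: years in business 19 > 18; does not provide live entertainment → General Business Certificate not required.
Rule 3: prepares food on-site; years in business 19 < 22; closes 11:00 PM, at/before 2:00 AM → Commercial Authorization required.
Rule 4: does not provide live entertainment; prepares food on-site → Entertainment Certificate not required.
Rule 5: years in business 19 > 15; closes 11:00 PM, after 10:00 PM → Operating License required.
Rule 6: years in business 19 ≤ 24; revenue $1,450,000 < $1,875,000 → Regulatory Permit not required.
Rule 7: closes 11:00 PM, at/before 2:00 AM; prepares food on-site → Standard Authorization required.
Rule 8: years in business 19 < 20; prepares food on-site; closes 11:00 PM, after 9:00 PM → New Business Registration required.
Rule 9: prepares food on-site; years in business 19 ≤ 26 → Trade Authorization required.

New Business Registration, Operating License, Standard Authorization, Trade Authorization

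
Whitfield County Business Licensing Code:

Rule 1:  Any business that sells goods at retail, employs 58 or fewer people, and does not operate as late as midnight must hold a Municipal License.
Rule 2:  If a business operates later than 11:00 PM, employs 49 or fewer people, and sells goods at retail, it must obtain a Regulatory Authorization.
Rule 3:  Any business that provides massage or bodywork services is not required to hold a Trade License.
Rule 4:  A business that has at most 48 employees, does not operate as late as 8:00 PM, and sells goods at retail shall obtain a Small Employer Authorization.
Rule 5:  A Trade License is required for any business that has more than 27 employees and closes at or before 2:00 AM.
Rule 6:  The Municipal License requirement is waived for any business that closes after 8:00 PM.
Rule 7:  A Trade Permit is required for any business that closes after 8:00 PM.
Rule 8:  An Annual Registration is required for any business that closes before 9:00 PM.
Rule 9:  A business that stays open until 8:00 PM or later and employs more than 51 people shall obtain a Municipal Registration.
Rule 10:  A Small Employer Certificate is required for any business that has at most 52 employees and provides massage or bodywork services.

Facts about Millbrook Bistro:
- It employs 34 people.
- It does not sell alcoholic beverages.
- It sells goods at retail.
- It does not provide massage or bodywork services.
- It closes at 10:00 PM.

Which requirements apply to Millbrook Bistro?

Trade License, Trade Permit

Rule 1: sells goods at retail; employees 34 ≤ 58; closes 10:00 PM, at/before midnight → Municipal License required.
Rule 2: closes 10:00 PM, at/before 11:00 PM; employees 34 ≤ 49; sells goods at retail → Regulatory Authorization not required.
Rule 3: does not provide massage or bodywork services → Trade License exemption does not apply.
Rule 4: employees 34 ≤ 48; closes 10:00 PM, after 8:00 PM; sells goods at retail → Small Employer Authorization not required.
Rule 5: employees 34 > 27; closes 10:00 PM, at/before 2:00 AM → Trade License required.
Rule 6: closes 10:00 PM, after 8:00 PM → exempt from Municipal License.
Rule 7: closes 10:00 PM, after 8:00 PM → Trade Permit required.
Rule 8: closes 10:00 PM, after 9:00 PM → Annual Registration not required.
Rule 9: closes 10:00 PM, after 8:00 PM; employees 34 ≤ 51 → Municipal Registration not required.
Rule 10: employees 34 ≤ 52; does not provide massage or bodywork services → Small Employer Certificate not required.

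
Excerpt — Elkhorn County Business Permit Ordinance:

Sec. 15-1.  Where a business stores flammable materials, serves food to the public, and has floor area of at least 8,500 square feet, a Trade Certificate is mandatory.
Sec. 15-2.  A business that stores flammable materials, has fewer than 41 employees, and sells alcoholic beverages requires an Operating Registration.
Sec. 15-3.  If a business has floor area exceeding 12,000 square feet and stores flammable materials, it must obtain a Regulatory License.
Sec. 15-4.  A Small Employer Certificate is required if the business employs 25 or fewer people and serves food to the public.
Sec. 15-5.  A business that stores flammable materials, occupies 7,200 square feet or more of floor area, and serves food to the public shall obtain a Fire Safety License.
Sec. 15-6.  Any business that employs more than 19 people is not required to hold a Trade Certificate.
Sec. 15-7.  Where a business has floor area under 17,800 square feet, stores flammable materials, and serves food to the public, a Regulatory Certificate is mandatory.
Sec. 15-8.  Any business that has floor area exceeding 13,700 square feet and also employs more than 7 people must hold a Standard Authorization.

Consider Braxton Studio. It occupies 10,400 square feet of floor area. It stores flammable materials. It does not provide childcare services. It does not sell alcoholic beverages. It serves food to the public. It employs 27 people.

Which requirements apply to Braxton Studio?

Sec. 15-1. stores flammable materials; serves food to the public; floor area 10,400 square feet ≥ 8,500 square feet → Trade Certificate required.
Sec. 15-2. stores flammable materials; employees 27 < 41; does not sell alcoholic beverages → Operating Registration not required.
Sec. 15-3. floor area 10,400 square feet ≤ 12,000 square feet; stores flammable materials → Regulatory License not required.
Sec. 15-4. employees 27 > 25; serves food to the public → Small Employer Certificate not required.
Sec. 15-5. stores flammable materials; floor area 10,400 square feet ≥ 7,200 square feet; serves food to the public → Fire Safety License required.
Sec. 15-6. employees 27 > 19 → exempt from Trade Certificate.
Sec. 15-7. floor area 10,400 square feet < 17,800 square feet; stores flammable materials; serves food to the public → Regulatory Certificate required.
Sec. 15-8. floor area 10,400 square feet ≤ 13,700 square feet; employees 27 > 7 → Standard Authorization not required.

Fire Safety License, Regulatory Certificate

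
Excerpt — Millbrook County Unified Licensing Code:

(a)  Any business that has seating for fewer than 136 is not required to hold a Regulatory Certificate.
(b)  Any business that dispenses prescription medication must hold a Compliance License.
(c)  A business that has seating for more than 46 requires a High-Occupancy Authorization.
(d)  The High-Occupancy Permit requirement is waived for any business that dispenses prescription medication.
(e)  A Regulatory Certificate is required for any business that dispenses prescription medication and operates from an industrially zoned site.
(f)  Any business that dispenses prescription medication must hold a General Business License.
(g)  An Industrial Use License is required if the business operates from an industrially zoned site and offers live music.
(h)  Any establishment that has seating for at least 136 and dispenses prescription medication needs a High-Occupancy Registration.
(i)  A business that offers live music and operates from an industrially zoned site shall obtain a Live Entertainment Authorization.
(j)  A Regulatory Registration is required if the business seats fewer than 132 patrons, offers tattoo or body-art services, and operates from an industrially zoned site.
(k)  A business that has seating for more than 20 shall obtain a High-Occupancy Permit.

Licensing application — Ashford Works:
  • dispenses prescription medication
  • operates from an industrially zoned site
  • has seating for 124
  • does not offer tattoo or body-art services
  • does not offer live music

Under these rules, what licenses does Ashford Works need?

Compliance License, General Business License, High-Occupancy Authorization

(a) seating 124 < 136 → exempt from Regulatory Certificate.
(b) dispenses prescription medication → Compliance License required.
(c) seating 124 > 46 → High-Occupancy Authorization required.
(d) dispenses prescription medication → exempt from High-Occupancy Permit.
(e) dispenses prescription medication; operates from an industrially zoned site → Regulatory Certificate required.
(f) dispenses prescription medication → General Business License required.
(g) operates from an industrially zoned site; does not offer live music → Industrial Use License not required.
(h) seating 124 < 136; dispenses prescription medication → High-Occupancy Registration not required.
(i) does not offer live music; operates from an industrially zoned site → Live Entertainment Authorization not required.
(j) seating 124 < 132; does not offer tattoo or body-art services; operates from an industrially zoned site → Regulatory Registration not required.
(k) seating 124 > 20 → High-Occupancy Permit required.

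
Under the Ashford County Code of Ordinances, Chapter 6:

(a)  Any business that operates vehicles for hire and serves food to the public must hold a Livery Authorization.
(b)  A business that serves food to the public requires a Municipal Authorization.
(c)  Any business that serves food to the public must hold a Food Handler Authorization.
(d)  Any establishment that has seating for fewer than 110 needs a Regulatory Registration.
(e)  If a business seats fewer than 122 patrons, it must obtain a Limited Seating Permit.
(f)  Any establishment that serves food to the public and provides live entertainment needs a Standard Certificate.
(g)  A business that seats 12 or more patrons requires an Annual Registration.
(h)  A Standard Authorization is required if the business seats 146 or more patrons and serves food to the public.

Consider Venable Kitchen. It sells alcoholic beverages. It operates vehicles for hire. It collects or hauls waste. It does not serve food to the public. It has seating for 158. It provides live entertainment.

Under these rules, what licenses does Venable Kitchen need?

(a) operates vehicles for hire; does not serve food to the public → Livery Authorization not required.
(b) does not serve food to the public → Municipal Authorization not required.
(c) does not serve food to the public → Food Handler Authorization not required.
(d) seating 158 ≥ 110 → Regulatory Registration not required.
(e) seating 158 ≥ 122 → Limited Seating Permit not required.
(f) does not serve food to the public; provides live entertainment → Standard Certificate not required.
(g) seating 158 ≥ 12 → Annual Registration required.
(h) seating 158 ≥ 146; does not serve food to the public → Standard Authorization not required.

Annual Registration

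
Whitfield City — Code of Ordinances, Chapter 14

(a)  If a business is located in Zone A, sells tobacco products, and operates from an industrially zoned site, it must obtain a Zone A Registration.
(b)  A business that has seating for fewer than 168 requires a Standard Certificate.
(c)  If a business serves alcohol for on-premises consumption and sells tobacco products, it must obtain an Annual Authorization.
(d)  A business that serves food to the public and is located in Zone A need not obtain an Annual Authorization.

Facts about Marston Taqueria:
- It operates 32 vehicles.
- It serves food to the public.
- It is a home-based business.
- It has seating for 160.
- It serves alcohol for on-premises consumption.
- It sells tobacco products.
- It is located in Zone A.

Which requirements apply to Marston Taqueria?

Standard Certificate

(a) is located in Zone A; sells tobacco products; is a home-based business (not: operates from an industrially zoned site) → Zone A Registration not required.
(b) seating 160 < 168 → Standard Certificate required.
(c) serves alcohol for on-premises consumption; sells tobacco products → Annual Authorization required.
(d) serves food to the public; is located in Zone A → exempt from Annual Authorization.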